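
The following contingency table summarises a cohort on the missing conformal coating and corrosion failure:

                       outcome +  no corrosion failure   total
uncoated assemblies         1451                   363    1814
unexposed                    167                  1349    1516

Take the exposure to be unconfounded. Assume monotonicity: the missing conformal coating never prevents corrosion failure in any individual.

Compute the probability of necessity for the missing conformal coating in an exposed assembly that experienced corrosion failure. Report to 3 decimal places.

p₁ = P(outcome | exposed) = 1451/1814 = 0.79989
p₀ = P(outcome | unexposed) = 167/1516 = 0.11016
Under exogeneity and monotonicity, PN = (p₁ − p₀)/p₁.
PN = (0.79989 − 0.11016) / 0.79989 ≈ 0.8623

PN ≈ 0.862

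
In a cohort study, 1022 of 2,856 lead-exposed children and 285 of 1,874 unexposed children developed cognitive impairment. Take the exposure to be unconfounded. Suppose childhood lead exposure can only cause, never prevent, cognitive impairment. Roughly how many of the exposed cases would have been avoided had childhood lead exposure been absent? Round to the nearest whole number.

about 588 cases

p₁ = P(outcome | exposed) = 1022/2856 = 0.35784
p₀ = P(outcome | unexposed) = 285/1874 = 0.15208
PN = (p₁ − p₀)/p₁ = (0.35784 − 0.15208) / 0.35784 ≈ 0.57501.
Attributable cases ≈ PN × (exposed cases) = 0.57501 × 1022 ≈ 587.66.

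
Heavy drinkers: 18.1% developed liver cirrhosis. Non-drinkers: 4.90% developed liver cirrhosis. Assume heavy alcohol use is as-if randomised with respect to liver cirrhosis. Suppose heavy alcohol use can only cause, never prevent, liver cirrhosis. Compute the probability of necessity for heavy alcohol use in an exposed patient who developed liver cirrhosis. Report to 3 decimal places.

p₁ = 0.181, p₀ = 0.049.
Under exogeneity and monotonicity, PN = (p₁ − p₀) / p₁.
PN = (0.181 − 0.049) / 0.181 = 0.132 / 0.181 ≈ 0.7293

PN ≈ 0.729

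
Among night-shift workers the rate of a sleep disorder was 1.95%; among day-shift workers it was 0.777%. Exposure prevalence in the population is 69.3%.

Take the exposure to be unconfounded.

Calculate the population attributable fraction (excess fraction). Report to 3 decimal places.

PAF ≈ 0.511

p₁ = 0.0195, p₀ = 0.00777.
Overall risk P(Y=1) = π·p₁ + (1−π)·p₀ = 0.693×0.0195 + 0.307×0.00777 = 0.015899.
Under exogeneity, PAF = [P(Y=1) − p₀] / P(Y=1).
PAF = (0.015899 − 0.00777) / 0.015899 ≈ 0.5113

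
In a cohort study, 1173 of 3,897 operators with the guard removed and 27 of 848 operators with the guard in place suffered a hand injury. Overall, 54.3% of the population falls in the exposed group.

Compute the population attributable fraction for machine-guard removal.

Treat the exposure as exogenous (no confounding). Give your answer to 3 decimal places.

p₁ = P(outcome | exposed) = 1173/3897 = 0.301
p₀ = P(outcome | unexposed) = 27/848 = 0.03184
Overall risk P(Y=1) = π·p₁ + (1−π)·p₀ = 0.543×0.301 + 0.457×0.03184 = 0.17799.
Under exogeneity, PAF = [P(Y=1) − p₀] / P(Y=1).
PAF = (0.17799 − 0.03184) / 0.17799 ≈ 0.8211

PAF ≈ 0.821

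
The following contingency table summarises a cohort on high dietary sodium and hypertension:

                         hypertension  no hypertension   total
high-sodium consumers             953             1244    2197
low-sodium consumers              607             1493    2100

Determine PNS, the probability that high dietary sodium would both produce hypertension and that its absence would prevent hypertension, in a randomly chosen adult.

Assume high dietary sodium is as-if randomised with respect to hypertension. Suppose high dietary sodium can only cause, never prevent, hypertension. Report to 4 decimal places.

p₁ = P(outcome | exposed) = 953/2197 = 0.43377
p₀ = P(outcome | unexposed) = 607/2100 = 0.28905
Under exogeneity and monotonicity, PNS = p₁ − p₀.
PNS = 0.43377 − 0.28905 = 0.14473

PNS ≈ 0.1447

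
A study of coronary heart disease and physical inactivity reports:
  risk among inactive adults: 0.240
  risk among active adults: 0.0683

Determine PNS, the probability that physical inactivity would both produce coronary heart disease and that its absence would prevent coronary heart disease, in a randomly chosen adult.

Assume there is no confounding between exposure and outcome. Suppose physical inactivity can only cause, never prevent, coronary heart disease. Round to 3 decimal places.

Let p₁ = 0.24, p₀ = 0.0683.
Under exogeneity and monotonicity, PNS = p₁ − p₀.
PNS = 0.24 − 0.0683 = 0.1717

PNS ≈ 0.172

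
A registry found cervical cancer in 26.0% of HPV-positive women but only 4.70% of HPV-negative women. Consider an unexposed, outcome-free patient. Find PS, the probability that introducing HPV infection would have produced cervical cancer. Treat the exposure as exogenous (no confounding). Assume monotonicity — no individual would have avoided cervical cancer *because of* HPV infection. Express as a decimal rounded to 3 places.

PS ≈ 0.224

p₁ = 0.26, p₀ = 0.047.
Under exogeneity and monotonicity, PS = (p₁ − p₀) / (1 − p₀).
PS = (0.26 − 0.047) / (1 − 0.047) = 0.213 / 0.953 ≈ 0.2235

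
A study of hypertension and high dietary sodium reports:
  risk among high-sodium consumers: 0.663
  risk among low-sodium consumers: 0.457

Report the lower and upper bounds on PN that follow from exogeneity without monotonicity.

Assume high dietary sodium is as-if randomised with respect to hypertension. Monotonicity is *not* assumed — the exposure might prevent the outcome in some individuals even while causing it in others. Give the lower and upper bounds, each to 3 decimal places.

0.311 ≤ PN ≤ 0.819

Let p₁ = 0.663, p₀ = 0.457.
Under exogeneity alone the bounds on PN are max{0,(p₁−p₀)/p₁} ≤ PN ≤ min{1,(1−p₀)/p₁}.
  lower = (p₁ − p₀)/p₁ = 0.206 / 0.663 ≈ 0.3107
  upper = min{1, (1 − p₀)/p₁} = 0.543 / 0.663 ≈ 0.8190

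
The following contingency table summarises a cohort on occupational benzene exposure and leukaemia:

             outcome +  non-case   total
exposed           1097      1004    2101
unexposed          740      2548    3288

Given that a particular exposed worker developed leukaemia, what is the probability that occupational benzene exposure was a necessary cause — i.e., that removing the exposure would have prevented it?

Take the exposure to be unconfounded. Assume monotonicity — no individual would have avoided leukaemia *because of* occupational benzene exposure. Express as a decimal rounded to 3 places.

p₁ = P(outcome | exposed) = 1097/2101 = 0.52213
p₀ = P(outcome | unexposed) = 740/3288 = 0.22506
Under exogeneity and monotonicity, PN = (p₁ − p₀) / p₁.
PN = (0.52213 − 0.22506) / 0.52213 = 0.29707 / 0.52213 ≈ 0.5690

PN ≈ 0.569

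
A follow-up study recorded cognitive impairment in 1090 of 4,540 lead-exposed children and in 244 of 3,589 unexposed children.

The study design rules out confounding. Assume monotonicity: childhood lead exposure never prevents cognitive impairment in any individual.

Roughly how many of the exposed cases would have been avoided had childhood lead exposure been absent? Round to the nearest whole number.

p₁ = P(outcome | exposed) = 1090/4540 = 0.24009
p₀ = P(outcome | unexposed) = 244/3589 = 0.067986
PN = (p₁ − p₀)/p₁ = (0.24009 − 0.067986) / 0.24009 ≈ 0.71683.
Attributable cases ≈ PN × (exposed cases) = 0.71683 × 1090 ≈ 781.35.

about 781 cases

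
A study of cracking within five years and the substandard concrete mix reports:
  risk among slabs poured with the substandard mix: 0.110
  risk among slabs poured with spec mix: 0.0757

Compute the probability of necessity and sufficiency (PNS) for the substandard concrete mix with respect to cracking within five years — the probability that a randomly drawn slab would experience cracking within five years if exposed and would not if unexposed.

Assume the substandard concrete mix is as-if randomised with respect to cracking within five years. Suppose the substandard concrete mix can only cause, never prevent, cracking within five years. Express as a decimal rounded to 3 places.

PNS ≈ 0.034

Let p₁ = 0.11, p₀ = 0.0757.
Under exogeneity and monotonicity, PNS = p₁ − p₀.
PNS = 0.11 − 0.0757 = 0.0343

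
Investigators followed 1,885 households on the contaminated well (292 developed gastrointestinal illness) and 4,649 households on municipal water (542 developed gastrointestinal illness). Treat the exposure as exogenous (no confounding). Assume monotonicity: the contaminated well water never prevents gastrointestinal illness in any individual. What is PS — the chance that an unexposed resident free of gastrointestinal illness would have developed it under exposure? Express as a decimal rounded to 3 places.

PS ≈ 0.043

p₁ = P(outcome | exposed) = 292/1885 = 0.15491
p₀ = P(outcome | unexposed) = 542/4649 = 0.11658
Under exogeneity and monotonicity, PS = (p₁ − p₀) / (1 − p₀).
PS = (0.15491 − 0.11658) / (1 − 0.11658) = 0.038323 / 0.88342 ≈ 0.0434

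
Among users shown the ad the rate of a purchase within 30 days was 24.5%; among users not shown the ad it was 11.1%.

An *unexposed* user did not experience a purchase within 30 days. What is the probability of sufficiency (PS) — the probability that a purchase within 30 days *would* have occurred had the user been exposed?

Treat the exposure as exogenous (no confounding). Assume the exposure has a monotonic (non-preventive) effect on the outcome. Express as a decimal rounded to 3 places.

PS ≈ 0.151

p₁ = 0.245, p₀ = 0.111.
Under exogeneity and monotonicity, PS = (p₁ − p₀) / (1 − p₀).
PS = (0.245 − 0.111) / (1 − 0.111) = 0.134 / 0.889 ≈ 0.1507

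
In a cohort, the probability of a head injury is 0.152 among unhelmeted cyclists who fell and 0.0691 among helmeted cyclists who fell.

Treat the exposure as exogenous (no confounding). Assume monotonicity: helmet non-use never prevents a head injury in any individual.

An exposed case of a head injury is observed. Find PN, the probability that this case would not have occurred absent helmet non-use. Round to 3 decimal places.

Let p₁ = 0.152, p₀ = 0.0691.
Under exogeneity and monotonicity, PN = (p₁ − p₀) / p₁.
PN = (0.152 − 0.0691) / 0.152 = 0.0829 / 0.152 ≈ 0.5454

PN ≈ 0.545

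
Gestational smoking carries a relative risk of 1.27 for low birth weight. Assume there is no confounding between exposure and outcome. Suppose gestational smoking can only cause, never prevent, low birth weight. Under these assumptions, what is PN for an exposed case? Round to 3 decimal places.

PN ≈ 0.213

Under exogeneity and monotonicity, PN = (RR − 1) / RR = 1 − 1/RR.
PN = (1.27 − 1) / 1.27 = 0.27 / 1.27 ≈ 0.2126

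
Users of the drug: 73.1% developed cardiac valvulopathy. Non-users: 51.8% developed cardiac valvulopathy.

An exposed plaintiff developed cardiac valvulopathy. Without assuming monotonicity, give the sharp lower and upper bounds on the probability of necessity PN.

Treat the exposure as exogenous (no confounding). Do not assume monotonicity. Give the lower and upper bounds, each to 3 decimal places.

p₁ = 0.731, p₀ = 0.518.
Under exogeneity alone the bounds on PN are max{0,(p₁−p₀)/p₁} ≤ PN ≤ min{1,(1−p₀)/p₁}.
  lower = (p₁ − p₀)/p₁ = 0.213 / 0.731 ≈ 0.2914
  upper = min{1, (1 − p₀)/p₁} = 0.482 / 0.731 ≈ 0.6594

0.291 ≤ PN ≤ 0.659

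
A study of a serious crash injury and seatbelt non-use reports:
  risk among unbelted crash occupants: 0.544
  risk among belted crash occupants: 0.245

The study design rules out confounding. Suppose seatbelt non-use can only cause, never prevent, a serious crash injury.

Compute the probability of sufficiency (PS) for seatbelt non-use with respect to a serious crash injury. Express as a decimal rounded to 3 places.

Let p₁ = 0.544, p₀ = 0.245.
Under exogeneity and monotonicity, PS = (p₁ − p₀) / (1 − p₀).
PS = (0.544 − 0.245) / (1 − 0.245) = 0.299 / 0.755 ≈ 0.3960

PS ≈ 0.396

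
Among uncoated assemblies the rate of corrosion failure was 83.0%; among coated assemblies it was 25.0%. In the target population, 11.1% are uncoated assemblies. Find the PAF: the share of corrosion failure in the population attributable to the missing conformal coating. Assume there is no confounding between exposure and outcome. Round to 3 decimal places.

PAF ≈ 0.205

p₁ = 0.83, p₀ = 0.25.
Overall risk P(Y=1) = π·p₁ + (1−π)·p₀ = 0.111×0.83 + 0.889×0.25 = 0.31438.
Under exogeneity, PAF = [P(Y=1) − p₀] / P(Y=1).
PAF = (0.31438 − 0.25) / 0.31438 ≈ 0.2048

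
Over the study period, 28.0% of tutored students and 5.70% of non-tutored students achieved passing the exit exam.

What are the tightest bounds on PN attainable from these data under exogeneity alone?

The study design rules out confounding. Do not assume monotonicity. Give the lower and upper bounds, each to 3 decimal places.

p₁ = 0.28, p₀ = 0.057.
Under exogeneity alone the bounds on PN are max{0,(p₁−p₀)/p₁} ≤ PN ≤ min{1,(1−p₀)/p₁}.
  lower = (p₁ − p₀)/p₁ = 0.223 / 0.28 ≈ 0.7964
  upper = min{1, (1 − p₀)/p₁} = 0.943 / 0.28 ≈ 3.3679 → capped at 1

0.796 ≤ PN ≤ 1.000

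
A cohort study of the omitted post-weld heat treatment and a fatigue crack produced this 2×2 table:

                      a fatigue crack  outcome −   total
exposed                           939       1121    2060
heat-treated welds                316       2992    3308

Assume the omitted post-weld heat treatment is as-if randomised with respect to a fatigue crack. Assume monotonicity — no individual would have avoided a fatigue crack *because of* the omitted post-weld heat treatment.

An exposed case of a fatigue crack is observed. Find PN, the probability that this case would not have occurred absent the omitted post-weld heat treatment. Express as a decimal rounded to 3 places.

PN ≈ 0.790

p₁ = P(outcome | exposed) = 939/2060 = 0.45583
p₀ = P(outcome | unexposed) = 316/3308 = 0.095526
Under exogeneity and monotonicity, PN = (p₁ − p₀)/p₁.
PN = (0.45583 − 0.095526) / 0.45583 ≈ 0.7904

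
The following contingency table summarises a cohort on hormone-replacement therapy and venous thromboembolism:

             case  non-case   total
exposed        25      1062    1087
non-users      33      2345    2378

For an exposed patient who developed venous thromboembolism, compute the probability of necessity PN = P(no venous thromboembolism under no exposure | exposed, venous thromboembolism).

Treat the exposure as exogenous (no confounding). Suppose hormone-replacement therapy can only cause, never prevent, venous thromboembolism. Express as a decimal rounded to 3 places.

p₁ = P(outcome | exposed) = 25/1087 = 0.022999
p₀ = P(outcome | unexposed) = 33/2378 = 0.013877
Under exogeneity and monotonicity, PN = (p₁ − p₀)/p₁.
PN = (0.022999 − 0.013877) / 0.022999 ≈ 0.3966

PN ≈ 0.397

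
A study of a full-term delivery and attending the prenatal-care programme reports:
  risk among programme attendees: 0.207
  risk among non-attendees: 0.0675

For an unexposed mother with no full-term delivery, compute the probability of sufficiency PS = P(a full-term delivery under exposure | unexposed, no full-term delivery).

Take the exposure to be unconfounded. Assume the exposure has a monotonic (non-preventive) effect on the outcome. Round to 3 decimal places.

PS ≈ 0.150

Let p₁ = 0.207, p₀ = 0.0675.
Under exogeneity and monotonicity, PS = (p₁ − p₀) / (1 − p₀).
PS = (0.207 − 0.0675) / (1 − 0.0675) = 0.1395 / 0.9325 ≈ 0.1496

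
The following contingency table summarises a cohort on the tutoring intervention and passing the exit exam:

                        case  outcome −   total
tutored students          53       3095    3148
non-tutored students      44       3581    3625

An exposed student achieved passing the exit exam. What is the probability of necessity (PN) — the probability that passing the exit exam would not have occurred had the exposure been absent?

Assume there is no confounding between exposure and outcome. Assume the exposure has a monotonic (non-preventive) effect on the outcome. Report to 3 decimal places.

p₁ = P(outcome | exposed) = 53/3148 = 0.016836
p₀ = P(outcome | unexposed) = 44/3625 = 0.012138
Under exogeneity and monotonicity, PN = (p₁ − p₀) / p₁.
PN = (0.016836 − 0.012138) / 0.016836 = 0.0046982 / 0.016836 ≈ 0.2791

PN ≈ 0.279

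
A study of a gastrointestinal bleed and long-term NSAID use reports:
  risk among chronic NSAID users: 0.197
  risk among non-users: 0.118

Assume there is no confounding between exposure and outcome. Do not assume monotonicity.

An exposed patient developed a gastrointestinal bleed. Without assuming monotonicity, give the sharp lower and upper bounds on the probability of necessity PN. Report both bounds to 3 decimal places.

Let p₁ = 0.197, p₀ = 0.118.
Under exogeneity alone the bounds on PN are max{0,(p₁−p₀)/p₁} ≤ PN ≤ min{1,(1−p₀)/p₁}.
  lower = (p₁ − p₀)/p₁ = 0.079 / 0.197 ≈ 0.4010
  upper = min{1, (1 − p₀)/p₁} = 0.882 / 0.197 ≈ 4.4772 → capped at 1

0.401 ≤ PN ≤ 1.000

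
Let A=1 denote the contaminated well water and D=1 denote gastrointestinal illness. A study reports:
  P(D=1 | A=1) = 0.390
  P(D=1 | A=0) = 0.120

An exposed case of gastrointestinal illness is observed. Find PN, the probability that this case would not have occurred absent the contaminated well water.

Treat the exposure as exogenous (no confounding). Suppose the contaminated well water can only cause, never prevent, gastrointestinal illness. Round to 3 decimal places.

Let p₁ = 0.39, p₀ = 0.12.
Under exogeneity and monotonicity, PN = (p₁ − p₀) / p₁.
PN = (0.39 − 0.12) / 0.39 = 0.27 / 0.39 ≈ 0.6923

PN ≈ 0.692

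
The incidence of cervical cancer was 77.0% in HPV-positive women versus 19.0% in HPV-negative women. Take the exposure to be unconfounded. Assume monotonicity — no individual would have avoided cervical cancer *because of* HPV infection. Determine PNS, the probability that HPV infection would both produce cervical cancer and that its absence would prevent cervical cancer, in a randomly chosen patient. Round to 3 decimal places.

p₁ = 0.77, p₀ = 0.19.
Under exogeneity and monotonicity, PNS = p₁ − p₀.
PNS = 0.77 − 0.19 = 0.58

PNS ≈ 0.580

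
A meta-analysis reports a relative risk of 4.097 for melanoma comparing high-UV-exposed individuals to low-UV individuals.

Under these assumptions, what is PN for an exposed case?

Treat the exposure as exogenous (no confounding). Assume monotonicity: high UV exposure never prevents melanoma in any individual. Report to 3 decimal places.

Under exogeneity and monotonicity, PN = (RR − 1) / RR = 1 − 1/RR.
PN = (4.097 − 1) / 4.097 = 3.097 / 4.097 ≈ 0.7559

PN ≈ 0.756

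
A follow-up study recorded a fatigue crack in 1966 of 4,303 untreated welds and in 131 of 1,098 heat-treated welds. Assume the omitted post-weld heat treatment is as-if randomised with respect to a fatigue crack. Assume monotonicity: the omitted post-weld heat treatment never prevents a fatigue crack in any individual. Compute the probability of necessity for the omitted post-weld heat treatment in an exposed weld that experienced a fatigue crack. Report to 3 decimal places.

p₁ = P(outcome | exposed) = 1966/4303 = 0.45689
p₀ = P(outcome | unexposed) = 131/1098 = 0.11931
Under exogeneity and monotonicity, PN = (p₁ − p₀) / p₁.
PN = (0.45689 − 0.11931) / 0.45689 = 0.33758 / 0.45689 ≈ 0.7389

PN ≈ 0.739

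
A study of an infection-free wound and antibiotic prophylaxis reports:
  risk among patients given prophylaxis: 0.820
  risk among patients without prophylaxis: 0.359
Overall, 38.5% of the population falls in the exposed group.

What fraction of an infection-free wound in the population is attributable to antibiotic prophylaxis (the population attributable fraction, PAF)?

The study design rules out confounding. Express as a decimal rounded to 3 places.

Let p₁ = 0.82, p₀ = 0.359.
Overall risk P(Y=1) = π·p₁ + (1−π)·p₀ = 0.385×0.82 + 0.615×0.359 = 0.53648.
Under exogeneity, PAF = [P(Y=1) − p₀] / P(Y=1).
PAF = (0.53648 − 0.359) / 0.53648 ≈ 0.3308

PAF ≈ 0.331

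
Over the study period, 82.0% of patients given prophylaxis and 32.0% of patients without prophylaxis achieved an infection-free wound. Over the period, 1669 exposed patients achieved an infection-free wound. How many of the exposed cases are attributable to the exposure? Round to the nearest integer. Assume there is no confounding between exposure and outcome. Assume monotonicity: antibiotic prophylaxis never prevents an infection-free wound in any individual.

p₁ = 0.82, p₀ = 0.32.
PN = (p₁ − p₀)/p₁ = (0.82 − 0.32) / 0.82 ≈ 0.60976.
Attributable cases ≈ PN × (exposed cases) = 0.60976 × 1669 ≈ 1017.68.

about 1018 cases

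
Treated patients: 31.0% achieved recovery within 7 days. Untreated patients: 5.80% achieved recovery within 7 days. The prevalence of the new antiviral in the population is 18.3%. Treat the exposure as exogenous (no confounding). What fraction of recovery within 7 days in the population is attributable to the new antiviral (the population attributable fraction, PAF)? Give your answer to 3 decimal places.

p₁ = 0.31, p₀ = 0.058.
Overall risk P(Y=1) = π·p₁ + (1−π)·p₀ = 0.183×0.31 + 0.817×0.058 = 0.10412.
Under exogeneity, PAF = [P(Y=1) − p₀] / P(Y=1).
PAF = (0.10412 − 0.058) / 0.10412 ≈ 0.4429

PAF ≈ 0.443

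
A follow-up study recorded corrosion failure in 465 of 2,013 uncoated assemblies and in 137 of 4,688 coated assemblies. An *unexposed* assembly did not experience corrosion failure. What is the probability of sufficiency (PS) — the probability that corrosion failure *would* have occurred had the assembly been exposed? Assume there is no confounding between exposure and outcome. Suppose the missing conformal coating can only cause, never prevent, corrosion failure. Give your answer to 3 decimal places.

PS ≈ 0.208

p₁ = P(outcome | exposed) = 465/2013 = 0.231
p₀ = P(outcome | unexposed) = 137/4688 = 0.029224
Under exogeneity and monotonicity, PS = (p₁ − p₀) / (1 − p₀).
PS = (0.231 − 0.029224) / (1 − 0.029224) = 0.20177 / 0.97078 ≈ 0.2078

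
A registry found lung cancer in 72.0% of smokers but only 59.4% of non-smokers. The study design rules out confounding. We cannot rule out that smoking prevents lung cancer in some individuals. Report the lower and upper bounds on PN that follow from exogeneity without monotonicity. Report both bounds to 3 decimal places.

p₁ = 0.72, p₀ = 0.594.
Under exogeneity alone the bounds on PN are max{0,(p₁−p₀)/p₁} ≤ PN ≤ min{1,(1−p₀)/p₁}.
  lower = (p₁ − p₀)/p₁ = 0.126 / 0.72 ≈ 0.1750
  upper = min{1, (1 − p₀)/p₁} = 0.406 / 0.72 ≈ 0.5639

0.175 ≤ PN ≤ 0.564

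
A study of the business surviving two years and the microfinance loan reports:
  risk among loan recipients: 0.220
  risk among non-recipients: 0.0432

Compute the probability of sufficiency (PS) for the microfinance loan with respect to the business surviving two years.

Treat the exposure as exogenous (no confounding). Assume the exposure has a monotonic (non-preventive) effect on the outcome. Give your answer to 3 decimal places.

PS ≈ 0.185

Let p₁ = 0.22, p₀ = 0.0432.
Under exogeneity and monotonicity, PS = (p₁ − p₀) / (1 − p₀).
PS = (0.22 − 0.0432) / (1 − 0.0432) = 0.1768 / 0.9568 ≈ 0.1848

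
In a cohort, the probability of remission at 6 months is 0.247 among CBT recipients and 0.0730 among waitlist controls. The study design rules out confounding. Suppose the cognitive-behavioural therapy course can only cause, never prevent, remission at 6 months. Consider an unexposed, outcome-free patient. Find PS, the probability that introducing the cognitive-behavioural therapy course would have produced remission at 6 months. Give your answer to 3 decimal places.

Let p₁ = 0.247, p₀ = 0.073.
Under exogeneity and monotonicity, PS = (p₁ − p₀) / (1 − p₀).
PS = (0.247 − 0.073) / (1 − 0.073) = 0.174 / 0.927 ≈ 0.1877

PS ≈ 0.188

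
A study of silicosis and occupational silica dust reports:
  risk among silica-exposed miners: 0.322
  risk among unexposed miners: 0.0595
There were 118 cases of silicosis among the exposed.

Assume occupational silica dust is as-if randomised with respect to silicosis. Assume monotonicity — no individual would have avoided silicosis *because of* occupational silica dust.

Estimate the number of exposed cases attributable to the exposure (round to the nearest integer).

Let p₁ = 0.322, p₀ = 0.0595.
PN = (p₁ − p₀)/p₁ = (0.322 − 0.0595) / 0.322 ≈ 0.81522.
Attributable cases ≈ PN × (exposed cases) = 0.81522 × 118 ≈ 96.20.

about 96 cases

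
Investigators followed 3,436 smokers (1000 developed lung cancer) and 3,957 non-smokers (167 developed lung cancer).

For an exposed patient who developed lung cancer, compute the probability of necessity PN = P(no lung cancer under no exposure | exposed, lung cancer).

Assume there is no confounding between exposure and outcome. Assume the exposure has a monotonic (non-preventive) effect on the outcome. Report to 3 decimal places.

p₁ = P(outcome | exposed) = 1000/3436 = 0.29104
p₀ = P(outcome | unexposed) = 167/3957 = 0.042204
Under exogeneity and monotonicity, PN = (p₁ − p₀) / p₁.
PN = (0.29104 − 0.042204) / 0.29104 = 0.24883 / 0.29104 ≈ 0.8550

PN ≈ 0.855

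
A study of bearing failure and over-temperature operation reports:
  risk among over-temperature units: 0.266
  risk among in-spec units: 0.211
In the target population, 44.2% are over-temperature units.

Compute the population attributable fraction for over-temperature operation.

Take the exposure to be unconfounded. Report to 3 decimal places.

Let p₁ = 0.266, p₀ = 0.211.
Overall risk P(Y=1) = π·p₁ + (1−π)·p₀ = 0.442×0.266 + 0.558×0.211 = 0.23531.
Under exogeneity, PAF = [P(Y=1) − p₀] / P(Y=1).
PAF = (0.23531 − 0.211) / 0.23531 ≈ 0.1033

PAF ≈ 0.103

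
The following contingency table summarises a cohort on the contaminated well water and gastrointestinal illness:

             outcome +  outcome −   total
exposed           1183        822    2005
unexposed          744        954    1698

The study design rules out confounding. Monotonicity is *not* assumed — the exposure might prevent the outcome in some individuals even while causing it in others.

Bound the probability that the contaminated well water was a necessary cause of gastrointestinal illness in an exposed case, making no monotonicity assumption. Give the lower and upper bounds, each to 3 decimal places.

p₁ = P(outcome | exposed) = 1183/2005 = 0.59002
p₀ = P(outcome | unexposed) = 744/1698 = 0.43816
Under exogeneity alone the bounds on PN are max{0,(p₁−p₀)/p₁} ≤ PN ≤ min{1,(1−p₀)/p₁}.
  lower = (p₁ − p₀)/p₁ = 0.15186 / 0.59002 ≈ 0.2574
  upper = min{1, (1 − p₀)/p₁} = 0.56184 / 0.59002 ≈ 0.9522

0.257 ≤ PN ≤ 0.952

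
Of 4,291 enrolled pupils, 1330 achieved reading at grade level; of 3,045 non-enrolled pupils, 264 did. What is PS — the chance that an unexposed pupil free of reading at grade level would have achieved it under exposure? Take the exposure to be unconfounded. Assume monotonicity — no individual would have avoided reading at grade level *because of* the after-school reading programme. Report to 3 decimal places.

p₁ = P(outcome | exposed) = 1330/4291 = 0.30995
p₀ = P(outcome | unexposed) = 264/3045 = 0.0867
Under exogeneity and monotonicity, PS = (p₁ − p₀) / (1 − p₀).
PS = (0.30995 − 0.0867) / (1 − 0.0867) = 0.22325 / 0.9133 ≈ 0.2444

PS ≈ 0.244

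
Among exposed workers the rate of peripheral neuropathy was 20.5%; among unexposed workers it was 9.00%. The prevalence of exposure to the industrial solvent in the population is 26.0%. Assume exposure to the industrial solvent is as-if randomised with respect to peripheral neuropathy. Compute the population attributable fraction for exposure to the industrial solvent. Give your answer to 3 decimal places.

p₁ = 0.205, p₀ = 0.09.
Overall risk P(Y=1) = π·p₁ + (1−π)·p₀ = 0.26×0.205 + 0.74×0.09 = 0.1199.
Under exogeneity, PAF = [P(Y=1) − p₀] / P(Y=1).
PAF = (0.1199 − 0.09) / 0.1199 ≈ 0.2494

PAF ≈ 0.249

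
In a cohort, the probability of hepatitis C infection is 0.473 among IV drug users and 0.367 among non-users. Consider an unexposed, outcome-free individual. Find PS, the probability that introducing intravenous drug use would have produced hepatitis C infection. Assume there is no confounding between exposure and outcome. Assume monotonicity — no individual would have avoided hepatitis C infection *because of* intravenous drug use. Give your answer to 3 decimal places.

PS ≈ 0.167

Let p₁ = 0.473, p₀ = 0.367.
Under exogeneity and monotonicity, PS = (p₁ − p₀) / (1 − p₀).
PS = (0.473 − 0.367) / (1 − 0.367) = 0.106 / 0.633 ≈ 0.1675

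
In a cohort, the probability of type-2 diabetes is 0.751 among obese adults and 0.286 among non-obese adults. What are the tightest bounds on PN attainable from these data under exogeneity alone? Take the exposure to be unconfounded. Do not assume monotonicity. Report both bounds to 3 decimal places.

Let p₁ = 0.751, p₀ = 0.286.
Under exogeneity alone the bounds on PN are max{0,(p₁−p₀)/p₁} ≤ PN ≤ min{1,(1−p₀)/p₁}.
  lower = (p₁ − p₀)/p₁ = 0.465 / 0.751 ≈ 0.6192
  upper = min{1, (1 − p₀)/p₁} = 0.714 / 0.751 ≈ 0.9507

0.619 ≤ PN ≤ 0.951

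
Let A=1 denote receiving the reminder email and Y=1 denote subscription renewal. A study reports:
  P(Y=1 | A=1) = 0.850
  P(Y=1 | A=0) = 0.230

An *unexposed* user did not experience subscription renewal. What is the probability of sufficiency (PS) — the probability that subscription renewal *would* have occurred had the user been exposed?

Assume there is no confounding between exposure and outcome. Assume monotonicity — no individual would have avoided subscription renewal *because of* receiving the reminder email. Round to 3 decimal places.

PS ≈ 0.805

Let p₁ = 0.85, p₀ = 0.23.
Under exogeneity and monotonicity, PS = (p₁ − p₀) / (1 − p₀).
PS = (0.85 − 0.23) / (1 − 0.23) = 0.62 / 0.77 ≈ 0.8052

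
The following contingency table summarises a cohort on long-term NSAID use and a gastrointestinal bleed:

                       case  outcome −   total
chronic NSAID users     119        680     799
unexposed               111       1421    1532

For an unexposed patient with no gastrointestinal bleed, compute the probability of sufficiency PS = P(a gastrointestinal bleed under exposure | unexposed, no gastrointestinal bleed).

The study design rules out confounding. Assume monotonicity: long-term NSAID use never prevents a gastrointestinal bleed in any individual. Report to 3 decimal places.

PS ≈ 0.082

p₁ = P(outcome | exposed) = 119/799 = 0.14894
p₀ = P(outcome | unexposed) = 111/1532 = 0.072454
Under exogeneity and monotonicity, PS = (p₁ − p₀)/(1 − p₀).
PS = (0.14894 − 0.072454) / 0.92755 ≈ 0.0825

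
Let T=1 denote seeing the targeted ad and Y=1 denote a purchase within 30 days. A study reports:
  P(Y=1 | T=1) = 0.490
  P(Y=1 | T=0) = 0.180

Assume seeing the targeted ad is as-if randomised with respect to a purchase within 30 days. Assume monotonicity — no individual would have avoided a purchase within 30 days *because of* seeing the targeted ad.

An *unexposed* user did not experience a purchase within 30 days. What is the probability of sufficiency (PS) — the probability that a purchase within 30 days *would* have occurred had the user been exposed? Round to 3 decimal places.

PS ≈ 0.378

Let p₁ = 0.49, p₀ = 0.18.
Under exogeneity and monotonicity, PS = (p₁ − p₀) / (1 − p₀).
PS = (0.49 − 0.18) / (1 − 0.18) = 0.31 / 0.82 ≈ 0.3780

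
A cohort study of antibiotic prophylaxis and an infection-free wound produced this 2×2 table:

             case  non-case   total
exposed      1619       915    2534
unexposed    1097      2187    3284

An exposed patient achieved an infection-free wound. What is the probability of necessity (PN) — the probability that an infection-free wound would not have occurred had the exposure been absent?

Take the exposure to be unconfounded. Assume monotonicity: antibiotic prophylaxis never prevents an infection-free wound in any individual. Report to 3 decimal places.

p₁ = P(outcome | exposed) = 1619/2534 = 0.63891
p₀ = P(outcome | unexposed) = 1097/3284 = 0.33404
Under exogeneity and monotonicity, PN = (p₁ − p₀) / p₁.
PN = (0.63891 − 0.33404) / 0.63891 = 0.30487 / 0.63891 ≈ 0.4772

PN ≈ 0.477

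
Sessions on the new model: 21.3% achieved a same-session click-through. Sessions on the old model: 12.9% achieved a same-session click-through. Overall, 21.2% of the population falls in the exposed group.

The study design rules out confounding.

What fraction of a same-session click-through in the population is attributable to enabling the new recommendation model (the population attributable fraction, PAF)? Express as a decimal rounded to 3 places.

p₁ = 0.213, p₀ = 0.129.
Overall risk P(Y=1) = π·p₁ + (1−π)·p₀ = 0.212×0.213 + 0.788×0.129 = 0.14681.
Under exogeneity, PAF = [P(Y=1) − p₀] / P(Y=1).
PAF = (0.14681 − 0.129) / 0.14681 ≈ 0.1213

PAF ≈ 0.121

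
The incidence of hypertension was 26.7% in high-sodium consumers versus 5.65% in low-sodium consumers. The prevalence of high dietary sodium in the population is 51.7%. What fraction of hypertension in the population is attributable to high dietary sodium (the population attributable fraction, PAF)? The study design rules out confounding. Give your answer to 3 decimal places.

PAF ≈ 0.658

p₁ = 0.267, p₀ = 0.0565.
Overall risk P(Y=1) = π·p₁ + (1−π)·p₀ = 0.517×0.267 + 0.483×0.0565 = 0.16533.
Under exogeneity, PAF = [P(Y=1) − p₀] / P(Y=1).
PAF = (0.16533 − 0.0565) / 0.16533 ≈ 0.6583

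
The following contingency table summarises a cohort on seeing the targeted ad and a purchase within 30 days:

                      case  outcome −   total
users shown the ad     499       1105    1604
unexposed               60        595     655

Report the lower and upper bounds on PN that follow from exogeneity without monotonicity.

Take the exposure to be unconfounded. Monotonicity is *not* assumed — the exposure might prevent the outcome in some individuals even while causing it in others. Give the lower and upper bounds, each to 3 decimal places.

0.706 ≤ PN ≤ 1.000

p₁ = P(outcome | exposed) = 499/1604 = 0.3111
p₀ = P(outcome | unexposed) = 60/655 = 0.091603
Under exogeneity alone the bounds on PN are max{0,(p₁−p₀)/p₁} ≤ PN ≤ min{1,(1−p₀)/p₁}.
  lower = (p₁ − p₀)/p₁ = 0.21949 / 0.3111 ≈ 0.7055
  upper = min{1, (1 − p₀)/p₁} = 0.9084 / 0.3111 ≈ 2.9200 → capped at 1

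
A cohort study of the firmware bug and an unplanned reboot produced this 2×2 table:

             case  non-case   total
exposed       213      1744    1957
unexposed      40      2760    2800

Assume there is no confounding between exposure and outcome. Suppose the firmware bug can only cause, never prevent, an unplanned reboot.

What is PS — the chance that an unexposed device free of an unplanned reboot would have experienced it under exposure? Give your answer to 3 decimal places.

PS ≈ 0.096

p₁ = P(outcome | exposed) = 213/1957 = 0.10884
p₀ = P(outcome | unexposed) = 40/2800 = 0.014286
Under exogeneity and monotonicity, PS = (p₁ − p₀)/(1 − p₀).
PS = (0.10884 − 0.014286) / 0.98571 ≈ 0.0959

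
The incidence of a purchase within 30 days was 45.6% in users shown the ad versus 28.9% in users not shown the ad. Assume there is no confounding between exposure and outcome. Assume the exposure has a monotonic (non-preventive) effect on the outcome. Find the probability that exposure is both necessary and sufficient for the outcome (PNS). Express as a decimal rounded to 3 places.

PNS ≈ 0.167

p₁ = 0.456, p₀ = 0.289.
Under exogeneity and monotonicity, PNS = p₁ − p₀.
PNS = 0.456 − 0.289 = 0.167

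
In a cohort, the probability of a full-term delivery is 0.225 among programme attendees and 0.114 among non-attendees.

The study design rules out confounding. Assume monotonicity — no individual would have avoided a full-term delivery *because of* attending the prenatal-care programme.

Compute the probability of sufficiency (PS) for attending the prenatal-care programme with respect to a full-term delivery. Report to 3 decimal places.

PS ≈ 0.125

Let p₁ = 0.225, p₀ = 0.114.
Under exogeneity and monotonicity, PS = (p₁ − p₀) / (1 − p₀).
PS = (0.225 − 0.114) / (1 − 0.114) = 0.111 / 0.886 ≈ 0.1253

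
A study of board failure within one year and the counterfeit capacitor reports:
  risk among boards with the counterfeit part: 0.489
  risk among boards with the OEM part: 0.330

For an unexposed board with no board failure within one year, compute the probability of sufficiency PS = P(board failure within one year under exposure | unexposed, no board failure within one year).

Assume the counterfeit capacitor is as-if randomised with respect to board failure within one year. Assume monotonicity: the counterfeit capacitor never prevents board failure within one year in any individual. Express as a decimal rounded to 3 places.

PS ≈ 0.237

Let p₁ = 0.489, p₀ = 0.33.
Under exogeneity and monotonicity, PS = (p₁ − p₀) / (1 − p₀).
PS = (0.489 − 0.33) / (1 − 0.33) = 0.159 / 0.67 ≈ 0.2373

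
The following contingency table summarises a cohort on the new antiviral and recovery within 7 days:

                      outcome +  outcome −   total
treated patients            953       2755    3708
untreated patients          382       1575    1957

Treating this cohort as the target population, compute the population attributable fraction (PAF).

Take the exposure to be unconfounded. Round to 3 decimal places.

p₁ = P(outcome | exposed) = 953/3708 = 0.25701
p₀ = P(outcome | unexposed) = 382/1957 = 0.1952
Exposure prevalence π = 3708/5665 = 0.65455; overall risk P(Y=1) = 0.23566.
Under exogeneity, PAF = [P(Y=1) − p₀]/P(Y=1).
PAF = (0.23566 − 0.1952) / 0.23566 ≈ 0.1717

PAF ≈ 0.172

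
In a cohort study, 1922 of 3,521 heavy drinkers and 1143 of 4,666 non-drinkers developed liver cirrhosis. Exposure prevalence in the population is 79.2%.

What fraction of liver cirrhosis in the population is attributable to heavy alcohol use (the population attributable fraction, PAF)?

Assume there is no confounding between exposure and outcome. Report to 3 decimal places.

p₁ = P(outcome | exposed) = 1922/3521 = 0.54587
p₀ = P(outcome | unexposed) = 1143/4666 = 0.24496
Overall risk P(Y=1) = π·p₁ + (1−π)·p₀ = 0.792×0.54587 + 0.208×0.24496 = 0.48328.
Under exogeneity, PAF = [P(Y=1) − p₀] / P(Y=1).
PAF = (0.48328 − 0.24496) / 0.48328 ≈ 0.4931

PAF ≈ 0.493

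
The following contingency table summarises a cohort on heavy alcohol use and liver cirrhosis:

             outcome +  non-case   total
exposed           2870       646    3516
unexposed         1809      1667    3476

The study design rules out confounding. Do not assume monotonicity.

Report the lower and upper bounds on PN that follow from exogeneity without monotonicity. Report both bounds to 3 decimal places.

0.362 ≤ PN ≤ 0.588

p₁ = P(outcome | exposed) = 2870/3516 = 0.81627
p₀ = P(outcome | unexposed) = 1809/3476 = 0.52043
Under exogeneity alone the bounds on PN are max{0,(p₁−p₀)/p₁} ≤ PN ≤ min{1,(1−p₀)/p₁}.
  lower = (p₁ − p₀)/p₁ = 0.29584 / 0.81627 ≈ 0.3624
  upper = min{1, (1 − p₀)/p₁} = 0.47957 / 0.81627 ≈ 0.5875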